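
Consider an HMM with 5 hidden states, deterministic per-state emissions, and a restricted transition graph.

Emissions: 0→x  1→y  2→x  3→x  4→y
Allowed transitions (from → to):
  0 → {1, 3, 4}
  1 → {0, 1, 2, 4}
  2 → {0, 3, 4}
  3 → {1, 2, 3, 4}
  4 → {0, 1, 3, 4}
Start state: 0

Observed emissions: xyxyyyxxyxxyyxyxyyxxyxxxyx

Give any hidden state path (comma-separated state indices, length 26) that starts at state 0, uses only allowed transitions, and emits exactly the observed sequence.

  0: obs=x cand={0,2,3} pick 0 [start]
  1: obs=y cand={1,4} pick 1 [0->1 ok]
  2: obs=x cand={0,2,3} pick 2 [1->2 ok]
  3: obs=y cand={1,4} pick 4 [2->4 ok]
  4: obs=y cand={1,4} pick 1 [4->1 ok]
  5: obs=y cand={1,4} pick 1 [1->1 ok]
  6: obs=x cand={0,2,3} pick 2 [1->2 ok]
  7: obs=x cand={0,2,3} pick 0 [2->0 ok]
  8: obs=y cand={1,4} pick 1 [0->1 ok]
  9: obs=x cand={0,2,3} pick 0 [1->0 ok]
  10: obs=x cand={0,2,3} pick 3 [0->3 ok]
  11: obs=y cand={1,4} pick 1 [3->1 ok]
  12: obs=y cand={1,4} pick 4 [1->4 ok]
  13: obs=x cand={0,2,3} pick 0 [4->0 ok]
  14: obs=y cand={1,4} pick 1 [0->1 ok]
  15: obs=x cand={0,2,3} pick 2 [1->2 ok]
  16: obs=y cand={1,4} pick 4 [2->4 ok]
  17: obs=y cand={1,4} pick 1 [4->1 ok]
  18: obs=x cand={0,2,3} pick 0 [1->0 ok]
  19: obs=x cand={0,2,3} pick 3 [0->3 ok]
  20: obs=y cand={1,4} pick 1 [3->1 ok]
  21: obs=x cand={0,2,3} pick 2 [1->2 ok]
  22: obs=x cand={0,2,3} pick 3 [2->3 ok]
  23: obs=x cand={0,2,3} pick 3 [3->3 ok]
  24: obs=y cand={1,4} pick 4 [3->4 ok]
  25: obs=x cand={0,2,3} pick 3 [4->3 ok]

0,1,2,4,1,1,2,0,1,0,3,1,4,0,1,2,4,1,0,3,1,2,3,3,4,3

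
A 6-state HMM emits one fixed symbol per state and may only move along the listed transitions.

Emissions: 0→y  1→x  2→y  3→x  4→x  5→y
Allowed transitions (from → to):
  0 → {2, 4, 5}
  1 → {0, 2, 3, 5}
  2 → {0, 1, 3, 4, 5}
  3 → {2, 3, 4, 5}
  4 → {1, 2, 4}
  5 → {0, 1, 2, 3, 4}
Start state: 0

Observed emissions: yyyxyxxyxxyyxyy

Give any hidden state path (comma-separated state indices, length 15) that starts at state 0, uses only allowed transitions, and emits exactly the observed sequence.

  0: obs=y cand={0,2,5} pick 0 [start]
  1: obs=y cand={0,2,5} pick 5 [0->5 ok]
  2: obs=y cand={0,2,5} pick 0 [5->0 ok]
  3: obs=x cand={1,3,4} pick 4 [0->4 ok]
  4: obs=y cand={0,2,5} pick 2 [4->2 ok]
  5: obs=x cand={1,3,4} pick 4 [2->4 ok]
  6: obs=x cand={1,3,4} pick 1 [4->1 ok]
  7: obs=y cand={0,2,5} pick 5 [1->5 ok]
  8: obs=x cand={1,3,4} pick 1 [5->1 ok]
  9: obs=x cand={1,3,4} pick 3 [1->3 ok]
  10: obs=y cand={0,2,5} pick 5 [3->5 ok]
  11: obs=y cand={0,2,5} pick 0 [5->0 ok]
  12: obs=x cand={1,3,4} pick 4 [0->4 ok]
  13: obs=y cand={0,2,5} pick 2 [4->2 ok]
  14: obs=y cand={0,2,5} pick 0 [2->0 ok]

0,5,0,4,2,4,1,5,1,3,5,0,4,2,0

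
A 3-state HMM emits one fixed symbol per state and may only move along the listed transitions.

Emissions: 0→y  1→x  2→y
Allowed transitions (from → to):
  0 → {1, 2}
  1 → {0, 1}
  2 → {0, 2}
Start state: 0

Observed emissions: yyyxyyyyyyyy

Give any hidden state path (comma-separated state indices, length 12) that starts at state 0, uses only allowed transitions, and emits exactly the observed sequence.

0,2,0,1,0,2,2,2,2,0,2,0

  pos 0: y in {0,2}, choose 0; start
  pos 1: y in {0,2}, choose 2; 0->2 ok
  pos 2: y in {0,2}, choose 0; 2->0 ok
  pos 3: x in {1}, choose 1; 0->1 ok
  pos 4: y in {0,2}, choose 0; 1->0 ok
  pos 5: y in {0,2}, choose 2; 0->2 ok
  pos 6: y in {0,2}, choose 2; 2->2 ok
  pos 7: y in {0,2}, choose 2; 2->2 ok
  pos 8: y in {0,2}, choose 2; 2->2 ok
  pos 9: y in {0,2}, choose 0; 2->0 ok
  pos 10: y in {0,2}, choose 2; 0->2 ok
  pos 11: y in {0,2}, choose 0; 2->0 ok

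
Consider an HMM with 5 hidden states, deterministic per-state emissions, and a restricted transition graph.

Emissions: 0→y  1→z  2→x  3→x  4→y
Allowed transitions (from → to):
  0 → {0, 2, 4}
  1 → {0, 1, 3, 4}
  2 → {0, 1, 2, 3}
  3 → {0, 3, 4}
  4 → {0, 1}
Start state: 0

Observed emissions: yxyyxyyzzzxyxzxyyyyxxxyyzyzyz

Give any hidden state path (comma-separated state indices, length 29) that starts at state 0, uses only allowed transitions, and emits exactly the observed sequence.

0,2,0,0,2,0,4,1,1,1,3,0,2,1,3,4,0,4,0,2,3,3,0,4,1,4,1,4,1

  pos 0: y in {0,4}, choose 0; start
  pos 1: x in {2,3}, choose 2; 0->2 ok
  pos 2: y in {0,4}, choose 0; 2->0 ok
  pos 3: y in {0,4}, choose 0; 0->0 ok
  pos 4: x in {2,3}, choose 2; 0->2 ok
  pos 5: y in {0,4}, choose 0; 2->0 ok
  pos 6: y in {0,4}, choose 4; 0->4 ok
  pos 7: z in {1}, choose 1; 4->1 ok
  pos 8: z in {1}, choose 1; 1->1 ok
  pos 9: z in {1}, choose 1; 1->1 ok
  pos 10: x in {2,3}, choose 3; 1->3 ok
  pos 11: y in {0,4}, choose 0; 3->0 ok
  pos 12: x in {2,3}, choose 2; 0->2 ok
  pos 13: z in {1}, choose 1; 2->1 ok
  pos 14: x in {2,3}, choose 3; 1->3 ok
  pos 15: y in {0,4}, choose 4; 3->4 ok
  pos 16: y in {0,4}, choose 0; 4->0 ok
  pos 17: y in {0,4}, choose 4; 0->4 ok
  pos 18: y in {0,4}, choose 0; 4->0 ok
  pos 19: x in {2,3}, choose 2; 0->2 ok
  pos 20: x in {2,3}, choose 3; 2->3 ok
  pos 21: x in {2,3}, choose 3; 3->3 ok
  pos 22: y in {0,4}, choose 0; 3->0 ok
  pos 23: y in {0,4}, choose 4; 0->4 ok
  pos 24: z in {1}, choose 1; 4->1 ok
  pos 25: y in {0,4}, choose 4; 1->4 ok
  pos 26: z in {1}, choose 1; 4->1 ok
  pos 27: y in {0,4}, choose 4; 1->4 ok
  pos 28: z in {1}, choose 1; 4->1 ok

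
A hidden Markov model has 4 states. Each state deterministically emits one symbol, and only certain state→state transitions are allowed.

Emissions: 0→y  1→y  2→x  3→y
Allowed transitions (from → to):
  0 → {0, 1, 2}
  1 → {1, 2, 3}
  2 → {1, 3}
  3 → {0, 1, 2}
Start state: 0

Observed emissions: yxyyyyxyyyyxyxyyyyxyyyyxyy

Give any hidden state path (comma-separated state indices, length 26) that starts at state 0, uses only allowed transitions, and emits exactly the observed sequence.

  t0 'y' -> {0,1,3}, take 0 (start)
  t1 'x' -> {2}, take 2 (0->2 ok)
  t2 'y' -> {0,1,3}, take 3 (2->3 ok)
  t3 'y' -> {0,1,3}, take 0 (3->0 ok)
  t4 'y' -> {0,1,3}, take 1 (0->1 ok)
  t5 'y' -> {0,1,3}, take 1 (1->1 ok)
  t6 'x' -> {2}, take 2 (1->2 ok)
  t7 'y' -> {0,1,3}, take 1 (2->1 ok)
  t8 'y' -> {0,1,3}, take 3 (1->3 ok)
  t9 'y' -> {0,1,3}, take 1 (3->1 ok)
  t10 'y' -> {0,1,3}, take 1 (1->1 ok)
  t11 'x' -> {2}, take 2 (1->2 ok)
  t12 'y' -> {0,1,3}, take 3 (2->3 ok)
  t13 'x' -> {2}, take 2 (3->2 ok)
  t14 'y' -> {0,1,3}, take 3 (2->3 ok)
  t15 'y' -> {0,1,3}, take 0 (3->0 ok)
  t16 'y' -> {0,1,3}, take 1 (0->1 ok)
  t17 'y' -> {0,1,3}, take 3 (1->3 ok)
  t18 'x' -> {2}, take 2 (3->2 ok)
  t19 'y' -> {0,1,3}, take 3 (2->3 ok)
  t20 'y' -> {0,1,3}, take 1 (3->1 ok)
  t21 'y' -> {0,1,3}, take 3 (1->3 ok)
  t22 'y' -> {0,1,3}, take 1 (3->1 ok)
  t23 'x' -> {2}, take 2 (1->2 ok)
  t24 'y' -> {0,1,3}, take 3 (2->3 ok)
  t25 'y' -> {0,1,3}, take 0 (3->0 ok)

0,2,3,0,1,1,2,1,3,1,1,2,3,2,3,0,1,3,2,3,1,3,1,2,3,0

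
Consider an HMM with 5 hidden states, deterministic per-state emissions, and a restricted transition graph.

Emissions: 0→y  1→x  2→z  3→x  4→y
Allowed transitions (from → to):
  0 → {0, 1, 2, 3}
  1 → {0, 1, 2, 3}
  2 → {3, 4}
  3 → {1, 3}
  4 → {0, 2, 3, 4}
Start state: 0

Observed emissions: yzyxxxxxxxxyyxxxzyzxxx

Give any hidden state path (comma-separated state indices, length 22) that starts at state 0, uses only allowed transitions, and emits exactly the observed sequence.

  [0] y  {0,4}  => 0  start
  [1] z  {2}  => 2  0->2 ok
  [2] y  {0,4}  => 4  2->4 ok
  [3] x  {1,3}  => 3  4->3 ok
  [4] x  {1,3}  => 3  3->3 ok
  [5] x  {1,3}  => 3  3->3 ok
  [6] x  {1,3}  => 3  3->3 ok
  [7] x  {1,3}  => 3  3->3 ok
  [8] x  {1,3}  => 3  3->3 ok
  [9] x  {1,3}  => 3  3->3 ok
  [10] x  {1,3}  => 1  3->1 ok
  [11] y  {0,4}  => 0  1->0 ok
  [12] y  {0,4}  => 0  0->0 ok
  [13] x  {1,3}  => 1  0->1 ok
  [14] x  {1,3}  => 3  1->3 ok
  [15] x  {1,3}  => 1  3->1 ok
  [16] z  {2}  => 2  1->2 ok
  [17] y  {0,4}  => 4  2->4 ok
  [18] z  {2}  => 2  4->2 ok
  [19] x  {1,3}  => 3  2->3 ok
  [20] x  {1,3}  => 1  3->1 ok
  [21] x  {1,3}  => 1  1->1 ok

0,2,4,3,3,3,3,3,3,3,1,0,0,1,3,1,2,4,2,3,1,1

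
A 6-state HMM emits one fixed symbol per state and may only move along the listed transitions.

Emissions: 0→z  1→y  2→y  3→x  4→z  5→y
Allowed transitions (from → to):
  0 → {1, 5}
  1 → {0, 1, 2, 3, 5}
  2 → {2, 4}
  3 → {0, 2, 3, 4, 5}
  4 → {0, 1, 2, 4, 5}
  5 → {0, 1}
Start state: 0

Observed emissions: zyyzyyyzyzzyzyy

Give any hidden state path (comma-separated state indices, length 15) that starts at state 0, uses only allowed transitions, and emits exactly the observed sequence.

  pos 0: z in {0,4}, choose 0; start
  pos 1: y in {1,2,5}, choose 1; 0->1 ok
  pos 2: y in {1,2,5}, choose 5; 1->5 ok
  pos 3: z in {0,4}, choose 0; 5->0 ok
  pos 4: y in {1,2,5}, choose 1; 0->1 ok
  pos 5: y in {1,2,5}, choose 2; 1->2 ok
  pos 6: y in {1,2,5}, choose 2; 2->2 ok
  pos 7: z in {0,4}, choose 4; 2->4 ok
  pos 8: y in {1,2,5}, choose 2; 4->2 ok
  pos 9: z in {0,4}, choose 4; 2->4 ok
  pos 10: z in {0,4}, choose 4; 4->4 ok
  pos 11: y in {1,2,5}, choose 5; 4->5 ok
  pos 12: z in {0,4}, choose 0; 5->0 ok
  pos 13: y in {1,2,5}, choose 1; 0->1 ok
  pos 14: y in {1,2,5}, choose 1; 1->1 ok

0,1,5,0,1,2,2,4,2,4,4,5,0,1,1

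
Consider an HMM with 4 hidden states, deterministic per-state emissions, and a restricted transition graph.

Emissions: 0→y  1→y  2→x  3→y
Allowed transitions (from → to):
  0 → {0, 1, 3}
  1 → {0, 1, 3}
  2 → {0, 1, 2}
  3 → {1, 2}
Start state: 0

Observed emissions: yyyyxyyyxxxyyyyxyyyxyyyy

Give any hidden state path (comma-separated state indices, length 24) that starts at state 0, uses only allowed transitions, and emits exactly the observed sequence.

  pos 0: y in {0,1,3}, choose 0; start
  pos 1: y in {0,1,3}, choose 1; 0->1 ok
  pos 2: y in {0,1,3}, choose 1; 1->1 ok
  pos 3: y in {0,1,3}, choose 3; 1->3 ok
  pos 4: x in {2}, choose 2; 3->2 ok
  pos 5: y in {0,1,3}, choose 1; 2->1 ok
  pos 6: y in {0,1,3}, choose 1; 1->1 ok
  pos 7: y in {0,1,3}, choose 3; 1->3 ok
  pos 8: x in {2}, choose 2; 3->2 ok
  pos 9: x in {2}, choose 2; 2->2 ok
  pos 10: x in {2}, choose 2; 2->2 ok
  pos 11: y in {0,1,3}, choose 0; 2->0 ok
  pos 12: y in {0,1,3}, choose 0; 0->0 ok
  pos 13: y in {0,1,3}, choose 1; 0->1 ok
  pos 14: y in {0,1,3}, choose 3; 1->3 ok
  pos 15: x in {2}, choose 2; 3->2 ok
  pos 16: y in {0,1,3}, choose 0; 2->0 ok
  pos 17: y in {0,1,3}, choose 1; 0->1 ok
  pos 18: y in {0,1,3}, choose 3; 1->3 ok
  pos 19: x in {2}, choose 2; 3->2 ok
  pos 20: y in {0,1,3}, choose 0; 2->0 ok
  pos 21: y in {0,1,3}, choose 3; 0->3 ok
  pos 22: y in {0,1,3}, choose 1; 3->1 ok
  pos 23: y in {0,1,3}, choose 0; 1->0 ok

0,1,1,3,2,1,1,3,2,2,2,0,0,1,3,2,0,1,3,2,0,3,1,0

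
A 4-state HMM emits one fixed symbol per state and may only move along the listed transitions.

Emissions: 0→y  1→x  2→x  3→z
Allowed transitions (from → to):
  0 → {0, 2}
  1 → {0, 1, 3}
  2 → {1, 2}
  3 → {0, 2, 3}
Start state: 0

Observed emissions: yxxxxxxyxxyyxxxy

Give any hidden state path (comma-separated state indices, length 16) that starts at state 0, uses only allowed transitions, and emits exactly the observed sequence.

0,2,2,2,1,1,1,0,2,1,0,0,2,1,1,0

  pos 0: y in {0}, choose 0; start
  pos 1: x in {1,2}, choose 2; 0->2 ok
  pos 2: x in {1,2}, choose 2; 2->2 ok
  pos 3: x in {1,2}, choose 2; 2->2 ok
  pos 4: x in {1,2}, choose 1; 2->1 ok
  pos 5: x in {1,2}, choose 1; 1->1 ok
  pos 6: x in {1,2}, choose 1; 1->1 ok
  pos 7: y in {0}, choose 0; 1->0 ok
  pos 8: x in {1,2}, choose 2; 0->2 ok
  pos 9: x in {1,2}, choose 1; 2->1 ok
  pos 10: y in {0}, choose 0; 1->0 ok
  pos 11: y in {0}, choose 0; 0->0 ok
  pos 12: x in {1,2}, choose 2; 0->2 ok
  pos 13: x in {1,2}, choose 1; 2->1 ok
  pos 14: x in {1,2}, choose 1; 1->1 ok
  pos 15: y in {0}, choose 0; 1->0 ok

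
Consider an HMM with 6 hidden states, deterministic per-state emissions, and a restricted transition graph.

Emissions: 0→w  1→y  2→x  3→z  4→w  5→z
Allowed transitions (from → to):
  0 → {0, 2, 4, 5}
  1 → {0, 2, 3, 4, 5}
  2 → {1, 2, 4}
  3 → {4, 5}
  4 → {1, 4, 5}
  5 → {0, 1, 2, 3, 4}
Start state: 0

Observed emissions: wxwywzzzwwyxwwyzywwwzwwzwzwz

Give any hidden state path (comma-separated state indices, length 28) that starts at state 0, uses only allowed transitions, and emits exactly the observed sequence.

  [0] w  {0,4}  => 0  start
  [1] x  {2}  => 2  0->2 ok
  [2] w  {0,4}  => 4  2->4 ok
  [3] y  {1}  => 1  4->1 ok
  [4] w  {0,4}  => 0  1->0 ok
  [5] z  {3,5}  => 5  0->5 ok
  [6] z  {3,5}  => 3  5->3 ok
  [7] z  {3,5}  => 5  3->5 ok
  [8] w  {0,4}  => 0  5->0 ok
  [9] w  {0,4}  => 4  0->4 ok
  [10] y  {1}  => 1  4->1 ok
  [11] x  {2}  => 2  1->2 ok
  [12] w  {0,4}  => 4  2->4 ok
  [13] w  {0,4}  => 4  4->4 ok
  [14] y  {1}  => 1  4->1 ok
  [15] z  {3,5}  => 5  1->5 ok
  [16] y  {1}  => 1  5->1 ok
  [17] w  {0,4}  => 0  1->0 ok
  [18] w  {0,4}  => 0  0->0 ok
  [19] w  {0,4}  => 0  0->0 ok
  [20] z  {3,5}  => 5  0->5 ok
  [21] w  {0,4}  => 4  5->4 ok
  [22] w  {0,4}  => 4  4->4 ok
  [23] z  {3,5}  => 5  4->5 ok
  [24] w  {0,4}  => 4  5->4 ok
  [25] z  {3,5}  => 5  4->5 ok
  [26] w  {0,4}  => 4  5->4 ok
  [27] z  {3,5}  => 5  4->5 ok

0,2,4,1,0,5,3,5,0,4,1,2,4,4,1,5,1,0,0,0,5,4,4,5,4,5,4,5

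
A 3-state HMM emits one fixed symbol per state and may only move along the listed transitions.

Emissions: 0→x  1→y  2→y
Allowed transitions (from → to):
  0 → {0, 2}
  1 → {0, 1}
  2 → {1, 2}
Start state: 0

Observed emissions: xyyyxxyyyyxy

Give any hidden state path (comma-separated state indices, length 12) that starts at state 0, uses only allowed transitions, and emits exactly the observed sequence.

0,2,2,1,0,0,2,2,2,1,0,2

  0: obs=x cand={0} pick 0 [start]
  1: obs=y cand={1,2} pick 2 [0->2 ok]
  2: obs=y cand={1,2} pick 2 [2->2 ok]
  3: obs=y cand={1,2} pick 1 [2->1 ok]
  4: obs=x cand={0} pick 0 [1->0 ok]
  5: obs=x cand={0} pick 0 [0->0 ok]
  6: obs=y cand={1,2} pick 2 [0->2 ok]
  7: obs=y cand={1,2} pick 2 [2->2 ok]
  8: obs=y cand={1,2} pick 2 [2->2 ok]
  9: obs=y cand={1,2} pick 1 [2->1 ok]
  10: obs=x cand={0} pick 0 [1->0 ok]
  11: obs=y cand={1,2} pick 2 [0->2 ok]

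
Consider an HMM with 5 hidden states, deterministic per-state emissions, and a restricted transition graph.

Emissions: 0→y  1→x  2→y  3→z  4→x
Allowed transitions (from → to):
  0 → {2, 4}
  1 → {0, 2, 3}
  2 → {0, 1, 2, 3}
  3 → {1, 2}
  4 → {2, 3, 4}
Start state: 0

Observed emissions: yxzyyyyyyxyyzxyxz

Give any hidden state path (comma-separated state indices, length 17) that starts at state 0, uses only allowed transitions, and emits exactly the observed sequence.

  pos 0: y in {0,2}, choose 0; start
  pos 1: x in {1,4}, choose 4; 0->4 ok
  pos 2: z in {3}, choose 3; 4->3 ok
  pos 3: y in {0,2}, choose 2; 3->2 ok
  pos 4: y in {0,2}, choose 0; 2->0 ok
  pos 5: y in {0,2}, choose 2; 0->2 ok
  pos 6: y in {0,2}, choose 2; 2->2 ok
  pos 7: y in {0,2}, choose 0; 2->0 ok
  pos 8: y in {0,2}, choose 2; 0->2 ok
  pos 9: x in {1,4}, choose 1; 2->1 ok
  pos 10: y in {0,2}, choose 2; 1->2 ok
  pos 11: y in {0,2}, choose 2; 2->2 ok
  pos 12: z in {3}, choose 3; 2->3 ok
  pos 13: x in {1,4}, choose 1; 3->1 ok
  pos 14: y in {0,2}, choose 0; 1->0 ok
  pos 15: x in {1,4}, choose 4; 0->4 ok
  pos 16: z in {3}, choose 3; 4->3 ok

0,4,3,2,0,2,2,0,2,1,2,2,3,1,0,4,3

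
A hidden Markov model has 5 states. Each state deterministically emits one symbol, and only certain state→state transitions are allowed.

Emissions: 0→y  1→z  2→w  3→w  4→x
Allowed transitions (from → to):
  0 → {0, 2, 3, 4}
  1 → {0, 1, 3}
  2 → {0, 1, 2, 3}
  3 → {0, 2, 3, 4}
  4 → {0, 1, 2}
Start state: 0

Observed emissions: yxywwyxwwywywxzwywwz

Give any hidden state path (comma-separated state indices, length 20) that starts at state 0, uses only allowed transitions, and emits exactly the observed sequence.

  t0 'y' -> {0}, take 0 (start)
  t1 'x' -> {4}, take 4 (0->4 ok)
  t2 'y' -> {0}, take 0 (4->0 ok)
  t3 'w' -> {2,3}, take 3 (0->3 ok)
  t4 'w' -> {2,3}, take 2 (3->2 ok)
  t5 'y' -> {0}, take 0 (2->0 ok)
  t6 'x' -> {4}, take 4 (0->4 ok)
  t7 'w' -> {2,3}, take 2 (4->2 ok)
  t8 'w' -> {2,3}, take 2 (2->2 ok)
  t9 'y' -> {0}, take 0 (2->0 ok)
  t10 'w' -> {2,3}, take 3 (0->3 ok)
  t11 'y' -> {0}, take 0 (3->0 ok)
  t12 'w' -> {2,3}, take 3 (0->3 ok)
  t13 'x' -> {4}, take 4 (3->4 ok)
  t14 'z' -> {1}, take 1 (4->1 ok)
  t15 'w' -> {2,3}, take 3 (1->3 ok)
  t16 'y' -> {0}, take 0 (3->0 ok)
  t17 'w' -> {2,3}, take 3 (0->3 ok)
  t18 'w' -> {2,3}, take 2 (3->2 ok)
  t19 'z' -> {1}, take 1 (2->1 ok)

0,4,0,3,2,0,4,2,2,0,3,0,3,4,1,3,0,3,2,1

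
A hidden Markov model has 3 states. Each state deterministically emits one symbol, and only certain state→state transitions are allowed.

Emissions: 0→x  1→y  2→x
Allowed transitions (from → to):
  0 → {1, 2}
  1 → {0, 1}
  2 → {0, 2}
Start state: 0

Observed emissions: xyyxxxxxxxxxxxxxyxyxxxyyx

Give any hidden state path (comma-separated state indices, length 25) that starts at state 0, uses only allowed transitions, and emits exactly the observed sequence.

  [0] x  {0,2}  => 0  start
  [1] y  {1}  => 1  0->1 ok
  [2] y  {1}  => 1  1->1 ok
  [3] x  {0,2}  => 0  1->0 ok
  [4] x  {0,2}  => 2  0->2 ok
  [5] x  {0,2}  => 2  2->2 ok
  [6] x  {0,2}  => 0  2->0 ok
  [7] x  {0,2}  => 2  0->2 ok
  [8] x  {0,2}  => 2  2->2 ok
  [9] x  {0,2}  => 0  2->0 ok
  [10] x  {0,2}  => 2  0->2 ok
  [11] x  {0,2}  => 0  2->0 ok
  [12] x  {0,2}  => 2  0->2 ok
  [13] x  {0,2}  => 2  2->2 ok
  [14] x  {0,2}  => 2  2->2 ok
  [15] x  {0,2}  => 0  2->0 ok
  [16] y  {1}  => 1  0->1 ok
  [17] x  {0,2}  => 0  1->0 ok
  [18] y  {1}  => 1  0->1 ok
  [19] x  {0,2}  => 0  1->0 ok
  [20] x  {0,2}  => 2  0->2 ok
  [21] x  {0,2}  => 0  2->0 ok
  [22] y  {1}  => 1  0->1 ok
  [23] y  {1}  => 1  1->1 ok
  [24] x  {0,2}  => 0  1->0 ok

0,1,1,0,2,2,0,2,2,0,2,0,2,2,2,0,1,0,1,0,2,0,1,1,0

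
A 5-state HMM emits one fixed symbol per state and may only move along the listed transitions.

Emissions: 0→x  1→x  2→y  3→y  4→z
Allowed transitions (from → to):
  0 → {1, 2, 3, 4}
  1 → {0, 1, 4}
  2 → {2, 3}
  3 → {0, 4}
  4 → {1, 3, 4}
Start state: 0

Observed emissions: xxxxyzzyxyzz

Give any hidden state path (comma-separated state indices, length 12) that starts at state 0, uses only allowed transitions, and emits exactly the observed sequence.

  0: obs=x cand={0,1} pick 0 [start]
  1: obs=x cand={0,1} pick 1 [0->1 ok]
  2: obs=x cand={0,1} pick 1 [1->1 ok]
  3: obs=x cand={0,1} pick 0 [1->0 ok]
  4: obs=y cand={2,3} pick 3 [0->3 ok]
  5: obs=z cand={4} pick 4 [3->4 ok]
  6: obs=z cand={4} pick 4 [4->4 ok]
  7: obs=y cand={2,3} pick 3 [4->3 ok]
  8: obs=x cand={0,1} pick 0 [3->0 ok]
  9: obs=y cand={2,3} pick 3 [0->3 ok]
  10: obs=z cand={4} pick 4 [3->4 ok]
  11: obs=z cand={4} pick 4 [4->4 ok]

0,1,1,0,3,4,4,3,0,3,4,4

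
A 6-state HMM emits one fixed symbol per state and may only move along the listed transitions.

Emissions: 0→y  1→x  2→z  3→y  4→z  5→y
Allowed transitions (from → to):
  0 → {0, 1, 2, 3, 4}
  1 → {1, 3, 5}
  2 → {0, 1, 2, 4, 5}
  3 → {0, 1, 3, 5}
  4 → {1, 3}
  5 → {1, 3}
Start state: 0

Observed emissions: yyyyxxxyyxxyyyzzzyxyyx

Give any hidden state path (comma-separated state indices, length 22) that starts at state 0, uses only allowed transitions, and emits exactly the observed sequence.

0,0,3,5,1,1,1,3,5,1,1,3,0,0,2,2,4,3,1,3,0,1

  0: obs=y cand={0,3,5} pick 0 [start]
  1: obs=y cand={0,3,5} pick 0 [0->0 ok]
  2: obs=y cand={0,3,5} pick 3 [0->3 ok]
  3: obs=y cand={0,3,5} pick 5 [3->5 ok]
  4: obs=x cand={1} pick 1 [5->1 ok]
  5: obs=x cand={1} pick 1 [1->1 ok]
  6: obs=x cand={1} pick 1 [1->1 ok]
  7: obs=y cand={0,3,5} pick 3 [1->3 ok]
  8: obs=y cand={0,3,5} pick 5 [3->5 ok]
  9: obs=x cand={1} pick 1 [5->1 ok]
  10: obs=x cand={1} pick 1 [1->1 ok]
  11: obs=y cand={0,3,5} pick 3 [1->3 ok]
  12: obs=y cand={0,3,5} pick 0 [3->0 ok]
  13: obs=y cand={0,3,5} pick 0 [0->0 ok]
  14: obs=z cand={2,4} pick 2 [0->2 ok]
  15: obs=z cand={2,4} pick 2 [2->2 ok]
  16: obs=z cand={2,4} pick 4 [2->4 ok]
  17: obs=y cand={0,3,5} pick 3 [4->3 ok]
  18: obs=x cand={1} pick 1 [3->1 ok]
  19: obs=y cand={0,3,5} pick 3 [1->3 ok]
  20: obs=y cand={0,3,5} pick 0 [3->0 ok]
  21: obs=x cand={1} pick 1 [0->1 ok]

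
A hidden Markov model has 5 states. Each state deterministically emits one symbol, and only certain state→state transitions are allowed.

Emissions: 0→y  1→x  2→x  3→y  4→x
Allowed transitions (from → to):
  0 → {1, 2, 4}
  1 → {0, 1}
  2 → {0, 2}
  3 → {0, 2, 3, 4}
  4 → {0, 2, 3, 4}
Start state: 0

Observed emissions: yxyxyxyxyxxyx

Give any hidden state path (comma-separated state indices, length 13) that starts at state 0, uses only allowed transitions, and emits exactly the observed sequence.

  t0 'y' -> {0,3}, take 0 (start)
  t1 'x' -> {1,2,4}, take 1 (0->1 ok)
  t2 'y' -> {0,3}, take 0 (1->0 ok)
  t3 'x' -> {1,2,4}, take 1 (0->1 ok)
  t4 'y' -> {0,3}, take 0 (1->0 ok)
  t5 'x' -> {1,2,4}, take 2 (0->2 ok)
  t6 'y' -> {0,3}, take 0 (2->0 ok)
  t7 'x' -> {1,2,4}, take 2 (0->2 ok)
  t8 'y' -> {0,3}, take 0 (2->0 ok)
  t9 'x' -> {1,2,4}, take 2 (0->2 ok)
  t10 'x' -> {1,2,4}, take 2 (2->2 ok)
  t11 'y' -> {0,3}, take 0 (2->0 ok)
  t12 'x' -> {1,2,4}, take 1 (0->1 ok)

0,1,0,1,0,2,0,2,0,2,2,0,1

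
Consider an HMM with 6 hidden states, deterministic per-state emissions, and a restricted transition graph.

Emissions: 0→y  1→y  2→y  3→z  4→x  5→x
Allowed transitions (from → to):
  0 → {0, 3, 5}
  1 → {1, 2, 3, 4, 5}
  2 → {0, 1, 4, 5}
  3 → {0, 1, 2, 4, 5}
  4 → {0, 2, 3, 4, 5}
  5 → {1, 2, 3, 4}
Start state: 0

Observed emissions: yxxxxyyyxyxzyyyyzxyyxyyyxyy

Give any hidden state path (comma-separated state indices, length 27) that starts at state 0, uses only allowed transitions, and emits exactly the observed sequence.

0,5,4,4,5,2,1,2,4,2,4,3,2,0,0,0,3,5,2,0,5,2,1,2,4,2,0

  0: obs=y cand={0,1,2} pick 0 [start]
  1: obs=x cand={4,5} pick 5 [0->5 ok]
  2: obs=x cand={4,5} pick 4 [5->4 ok]
  3: obs=x cand={4,5} pick 4 [4->4 ok]
  4: obs=x cand={4,5} pick 5 [4->5 ok]
  5: obs=y cand={0,1,2} pick 2 [5->2 ok]
  6: obs=y cand={0,1,2} pick 1 [2->1 ok]
  7: obs=y cand={0,1,2} pick 2 [1->2 ok]
  8: obs=x cand={4,5} pick 4 [2->4 ok]
  9: obs=y cand={0,1,2} pick 2 [4->2 ok]
  10: obs=x cand={4,5} pick 4 [2->4 ok]
  11: obs=z cand={3} pick 3 [4->3 ok]
  12: obs=y cand={0,1,2} pick 2 [3->2 ok]
  13: obs=y cand={0,1,2} pick 0 [2->0 ok]
  14: obs=y cand={0,1,2} pick 0 [0->0 ok]
  15: obs=y cand={0,1,2} pick 0 [0->0 ok]
  16: obs=z cand={3} pick 3 [0->3 ok]
  17: obs=x cand={4,5} pick 5 [3->5 ok]
  18: obs=y cand={0,1,2} pick 2 [5->2 ok]
  19: obs=y cand={0,1,2} pick 0 [2->0 ok]
  20: obs=x cand={4,5} pick 5 [0->5 ok]
  21: obs=y cand={0,1,2} pick 2 [5->2 ok]
  22: obs=y cand={0,1,2} pick 1 [2->1 ok]
  23: obs=y cand={0,1,2} pick 2 [1->2 ok]
  24: obs=x cand={4,5} pick 4 [2->4 ok]
  25: obs=y cand={0,1,2} pick 2 [4->2 ok]
  26: obs=y cand={0,1,2} pick 0 [2->0 ok]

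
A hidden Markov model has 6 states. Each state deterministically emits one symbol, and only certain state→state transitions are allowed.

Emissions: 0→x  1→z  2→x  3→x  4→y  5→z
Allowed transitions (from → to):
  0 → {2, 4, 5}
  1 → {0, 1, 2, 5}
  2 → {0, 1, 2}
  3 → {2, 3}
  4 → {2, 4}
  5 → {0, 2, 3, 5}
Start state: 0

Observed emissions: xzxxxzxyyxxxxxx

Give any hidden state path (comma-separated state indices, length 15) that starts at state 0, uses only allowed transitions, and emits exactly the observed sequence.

  t0 'x' -> {0,2,3}, take 0 (start)
  t1 'z' -> {1,5}, take 5 (0->5 ok)
  t2 'x' -> {0,2,3}, take 3 (5->3 ok)
  t3 'x' -> {0,2,3}, take 3 (3->3 ok)
  t4 'x' -> {0,2,3}, take 2 (3->2 ok)
  t5 'z' -> {1,5}, take 1 (2->1 ok)
  t6 'x' -> {0,2,3}, take 0 (1->0 ok)
  t7 'y' -> {4}, take 4 (0->4 ok)
  t8 'y' -> {4}, take 4 (4->4 ok)
  t9 'x' -> {0,2,3}, take 2 (4->2 ok)
  t10 'x' -> {0,2,3}, take 2 (2->2 ok)
  t11 'x' -> {0,2,3}, take 2 (2->2 ok)
  t12 'x' -> {0,2,3}, take 2 (2->2 ok)
  t13 'x' -> {0,2,3}, take 2 (2->2 ok)
  t14 'x' -> {0,2,3}, take 2 (2->2 ok)

0,5,3,3,2,1,0,4,4,2,2,2,2,2,2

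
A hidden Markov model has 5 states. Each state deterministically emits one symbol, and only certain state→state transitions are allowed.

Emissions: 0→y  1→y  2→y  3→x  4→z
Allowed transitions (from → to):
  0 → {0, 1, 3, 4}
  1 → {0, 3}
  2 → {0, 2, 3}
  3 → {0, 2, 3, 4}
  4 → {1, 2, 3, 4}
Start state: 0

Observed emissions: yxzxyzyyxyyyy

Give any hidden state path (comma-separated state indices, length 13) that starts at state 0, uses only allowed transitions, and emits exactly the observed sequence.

0,3,4,3,0,4,1,0,3,2,2,0,1

  t0 'y' -> {0,1,2}, take 0 (start)
  t1 'x' -> {3}, take 3 (0->3 ok)
  t2 'z' -> {4}, take 4 (3->4 ok)
  t3 'x' -> {3}, take 3 (4->3 ok)
  t4 'y' -> {0,1,2}, take 0 (3->0 ok)
  t5 'z' -> {4}, take 4 (0->4 ok)
  t6 'y' -> {0,1,2}, take 1 (4->1 ok)
  t7 'y' -> {0,1,2}, take 0 (1->0 ok)
  t8 'x' -> {3}, take 3 (0->3 ok)
  t9 'y' -> {0,1,2}, take 2 (3->2 ok)
  t10 'y' -> {0,1,2}, take 2 (2->2 ok)
  t11 'y' -> {0,1,2}, take 0 (2->0 ok)
  t12 'y' -> {0,1,2}, take 1 (0->1 ok)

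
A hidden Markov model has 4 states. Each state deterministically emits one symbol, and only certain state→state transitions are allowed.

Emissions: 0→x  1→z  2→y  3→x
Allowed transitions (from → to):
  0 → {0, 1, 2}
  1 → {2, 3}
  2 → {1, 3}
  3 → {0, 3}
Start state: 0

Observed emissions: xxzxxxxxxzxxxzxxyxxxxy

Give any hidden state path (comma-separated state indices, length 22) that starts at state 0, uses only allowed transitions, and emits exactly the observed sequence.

  [0] x  {0,3}  => 0  start
  [1] x  {0,3}  => 0  0->0 ok
  [2] z  {1}  => 1  0->1 ok
  [3] x  {0,3}  => 3  1->3 ok
  [4] x  {0,3}  => 3  3->3 ok
  [5] x  {0,3}  => 3  3->3 ok
  [6] x  {0,3}  => 3  3->3 ok
  [7] x  {0,3}  => 3  3->3 ok
  [8] x  {0,3}  => 0  3->0 ok
  [9] z  {1}  => 1  0->1 ok
  [10] x  {0,3}  => 3  1->3 ok
  [11] x  {0,3}  => 3  3->3 ok
  [12] x  {0,3}  => 0  3->0 ok
  [13] z  {1}  => 1  0->1 ok
  [14] x  {0,3}  => 3  1->3 ok
  [15] x  {0,3}  => 0  3->0 ok
  [16] y  {2}  => 2  0->2 ok
  [17] x  {0,3}  => 3  2->3 ok
  [18] x  {0,3}  => 3  3->3 ok
  [19] x  {0,3}  => 0  3->0 ok
  [20] x  {0,3}  => 0  0->0 ok
  [21] y  {2}  => 2  0->2 ok

0,0,1,3,3,3,3,3,0,1,3,3,0,1,3,0,2,3,3,0,0,2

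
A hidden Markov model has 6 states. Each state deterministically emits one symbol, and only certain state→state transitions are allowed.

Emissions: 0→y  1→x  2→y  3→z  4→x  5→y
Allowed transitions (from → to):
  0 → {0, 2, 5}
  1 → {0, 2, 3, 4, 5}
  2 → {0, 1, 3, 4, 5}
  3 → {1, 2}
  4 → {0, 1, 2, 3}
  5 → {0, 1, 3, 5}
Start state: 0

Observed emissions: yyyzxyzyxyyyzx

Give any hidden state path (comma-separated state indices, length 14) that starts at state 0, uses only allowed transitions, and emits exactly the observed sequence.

  t0 'y' -> {0,2,5}, take 0 (start)
  t1 'y' -> {0,2,5}, take 5 (0->5 ok)
  t2 'y' -> {0,2,5}, take 5 (5->5 ok)
  t3 'z' -> {3}, take 3 (5->3 ok)
  t4 'x' -> {1,4}, take 1 (3->1 ok)
  t5 'y' -> {0,2,5}, take 2 (1->2 ok)
  t6 'z' -> {3}, take 3 (2->3 ok)
  t7 'y' -> {0,2,5}, take 2 (3->2 ok)
  t8 'x' -> {1,4}, take 1 (2->1 ok)
  t9 'y' -> {0,2,5}, take 0 (1->0 ok)
  t10 'y' -> {0,2,5}, take 2 (0->2 ok)
  t11 'y' -> {0,2,5}, take 5 (2->5 ok)
  t12 'z' -> {3}, take 3 (5->3 ok)
  t13 'x' -> {1,4}, take 1 (3->1 ok)

0,5,5,3,1,2,3,2,1,0,2,5,3,1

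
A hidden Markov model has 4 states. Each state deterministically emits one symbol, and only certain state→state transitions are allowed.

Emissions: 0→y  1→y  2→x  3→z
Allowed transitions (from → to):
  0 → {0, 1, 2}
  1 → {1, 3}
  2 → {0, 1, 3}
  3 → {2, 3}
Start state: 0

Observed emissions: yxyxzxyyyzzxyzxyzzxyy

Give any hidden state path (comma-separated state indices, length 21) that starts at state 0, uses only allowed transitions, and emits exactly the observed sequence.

0,2,0,2,3,2,0,0,1,3,3,2,1,3,2,1,3,3,2,0,1

  0: obs=y cand={0,1} pick 0 [start]
  1: obs=x cand={2} pick 2 [0->2 ok]
  2: obs=y cand={0,1} pick 0 [2->0 ok]
  3: obs=x cand={2} pick 2 [0->2 ok]
  4: obs=z cand={3} pick 3 [2->3 ok]
  5: obs=x cand={2} pick 2 [3->2 ok]
  6: obs=y cand={0,1} pick 0 [2->0 ok]
  7: obs=y cand={0,1} pick 0 [0->0 ok]
  8: obs=y cand={0,1} pick 1 [0->1 ok]
  9: obs=z cand={3} pick 3 [1->3 ok]
  10: obs=z cand={3} pick 3 [3->3 ok]
  11: obs=x cand={2} pick 2 [3->2 ok]
  12: obs=y cand={0,1} pick 1 [2->1 ok]
  13: obs=z cand={3} pick 3 [1->3 ok]
  14: obs=x cand={2} pick 2 [3->2 ok]
  15: obs=y cand={0,1} pick 1 [2->1 ok]
  16: obs=z cand={3} pick 3 [1->3 ok]
  17: obs=z cand={3} pick 3 [3->3 ok]
  18: obs=x cand={2} pick 2 [3->2 ok]
  19: obs=y cand={0,1} pick 0 [2->0 ok]
  20: obs=y cand={0,1} pick 1 [0->1 ok]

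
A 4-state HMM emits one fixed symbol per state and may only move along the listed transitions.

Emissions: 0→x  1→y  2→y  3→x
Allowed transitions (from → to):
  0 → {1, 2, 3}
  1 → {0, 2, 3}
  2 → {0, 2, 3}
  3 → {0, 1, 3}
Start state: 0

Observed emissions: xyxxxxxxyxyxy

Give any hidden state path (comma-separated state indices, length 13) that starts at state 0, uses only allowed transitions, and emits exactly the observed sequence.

0,2,0,3,3,0,3,3,1,0,2,3,1

  t0 'x' -> {0,3}, take 0 (start)
  t1 'y' -> {1,2}, take 2 (0->2 ok)
  t2 'x' -> {0,3}, take 0 (2->0 ok)
  t3 'x' -> {0,3}, take 3 (0->3 ok)
  t4 'x' -> {0,3}, take 3 (3->3 ok)
  t5 'x' -> {0,3}, take 0 (3->0 ok)
  t6 'x' -> {0,3}, take 3 (0->3 ok)
  t7 'x' -> {0,3}, take 3 (3->3 ok)
  t8 'y' -> {1,2}, take 1 (3->1 ok)
  t9 'x' -> {0,3}, take 0 (1->0 ok)
  t10 'y' -> {1,2}, take 2 (0->2 ok)
  t11 'x' -> {0,3}, take 3 (2->3 ok)
  t12 'y' -> {1,2}, take 1 (3->1 ok)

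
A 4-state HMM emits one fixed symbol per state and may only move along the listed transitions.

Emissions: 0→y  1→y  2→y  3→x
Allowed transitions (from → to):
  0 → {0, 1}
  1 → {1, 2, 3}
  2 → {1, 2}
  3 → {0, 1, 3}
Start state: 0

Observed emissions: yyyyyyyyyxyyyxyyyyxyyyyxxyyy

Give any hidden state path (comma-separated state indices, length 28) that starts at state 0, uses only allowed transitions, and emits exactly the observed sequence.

0,1,2,2,1,1,1,2,1,3,0,0,1,3,1,2,1,1,3,0,1,2,1,3,3,0,1,2

  [0] y  {0,1,2}  => 0  start
  [1] y  {0,1,2}  => 1  0->1 ok
  [2] y  {0,1,2}  => 2  1->2 ok
  [3] y  {0,1,2}  => 2  2->2 ok
  [4] y  {0,1,2}  => 1  2->1 ok
  [5] y  {0,1,2}  => 1  1->1 ok
  [6] y  {0,1,2}  => 1  1->1 ok
  [7] y  {0,1,2}  => 2  1->2 ok
  [8] y  {0,1,2}  => 1  2->1 ok
  [9] x  {3}  => 3  1->3 ok
  [10] y  {0,1,2}  => 0  3->0 ok
  [11] y  {0,1,2}  => 0  0->0 ok
  [12] y  {0,1,2}  => 1  0->1 ok
  [13] x  {3}  => 3  1->3 ok
  [14] y  {0,1,2}  => 1  3->1 ok
  [15] y  {0,1,2}  => 2  1->2 ok
  [16] y  {0,1,2}  => 1  2->1 ok
  [17] y  {0,1,2}  => 1  1->1 ok
  [18] x  {3}  => 3  1->3 ok
  [19] y  {0,1,2}  => 0  3->0 ok
  [20] y  {0,1,2}  => 1  0->1 ok
  [21] y  {0,1,2}  => 2  1->2 ok
  [22] y  {0,1,2}  => 1  2->1 ok
  [23] x  {3}  => 3  1->3 ok
  [24] x  {3}  => 3  3->3 ok
  [25] y  {0,1,2}  => 0  3->0 ok
  [26] y  {0,1,2}  => 1  0->1 ok
  [27] y  {0,1,2}  => 2  1->2 ok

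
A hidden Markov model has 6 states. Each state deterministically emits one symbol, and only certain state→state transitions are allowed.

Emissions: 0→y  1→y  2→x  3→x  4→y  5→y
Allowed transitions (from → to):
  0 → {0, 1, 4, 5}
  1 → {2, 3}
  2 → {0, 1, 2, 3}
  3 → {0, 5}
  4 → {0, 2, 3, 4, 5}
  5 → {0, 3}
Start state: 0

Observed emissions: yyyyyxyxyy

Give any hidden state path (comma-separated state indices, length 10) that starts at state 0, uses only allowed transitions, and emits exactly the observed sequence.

  0: obs=y cand={0,1,4,5} pick 0 [start]
  1: obs=y cand={0,1,4,5} pick 5 [0->5 ok]
  2: obs=y cand={0,1,4,5} pick 0 [5->0 ok]
  3: obs=y cand={0,1,4,5} pick 0 [0->0 ok]
  4: obs=y cand={0,1,4,5} pick 1 [0->1 ok]
  5: obs=x cand={2,3} pick 3 [1->3 ok]
  6: obs=y cand={0,1,4,5} pick 5 [3->5 ok]
  7: obs=x cand={2,3} pick 3 [5->3 ok]
  8: obs=y cand={0,1,4,5} pick 0 [3->0 ok]
  9: obs=y cand={0,1,4,5} pick 4 [0->4 ok]

0,5,0,0,1,3,5,3,0,4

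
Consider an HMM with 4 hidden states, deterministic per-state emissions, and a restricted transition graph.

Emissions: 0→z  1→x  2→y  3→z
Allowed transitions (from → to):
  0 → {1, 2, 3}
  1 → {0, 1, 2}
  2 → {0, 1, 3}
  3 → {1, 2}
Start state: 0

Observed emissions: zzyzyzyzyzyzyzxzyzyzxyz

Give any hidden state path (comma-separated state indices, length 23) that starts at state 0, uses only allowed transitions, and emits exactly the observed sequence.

  pos 0: z in {0,3}, choose 0; start
  pos 1: z in {0,3}, choose 3; 0->3 ok
  pos 2: y in {2}, choose 2; 3->2 ok
  pos 3: z in {0,3}, choose 0; 2->0 ok
  pos 4: y in {2}, choose 2; 0->2 ok
  pos 5: z in {0,3}, choose 0; 2->0 ok
  pos 6: y in {2}, choose 2; 0->2 ok
  pos 7: z in {0,3}, choose 0; 2->0 ok
  pos 8: y in {2}, choose 2; 0->2 ok
  pos 9: z in {0,3}, choose 0; 2->0 ok
  pos 10: y in {2}, choose 2; 0->2 ok
  pos 11: z in {0,3}, choose 0; 2->0 ok
  pos 12: y in {2}, choose 2; 0->2 ok
  pos 13: z in {0,3}, choose 3; 2->3 ok
  pos 14: x in {1}, choose 1; 3->1 ok
  pos 15: z in {0,3}, choose 0; 1->0 ok
  pos 16: y in {2}, choose 2; 0->2 ok
  pos 17: z in {0,3}, choose 3; 2->3 ok
  pos 18: y in {2}, choose 2; 3->2 ok
  pos 19: z in {0,3}, choose 3; 2->3 ok
  pos 20: x in {1}, choose 1; 3->1 ok
  pos 21: y in {2}, choose 2; 1->2 ok
  pos 22: z in {0,3}, choose 0; 2->0 ok

0,3,2,0,2,0,2,0,2,0,2,0,2,3,1,0,2,3,2,3,1,2,0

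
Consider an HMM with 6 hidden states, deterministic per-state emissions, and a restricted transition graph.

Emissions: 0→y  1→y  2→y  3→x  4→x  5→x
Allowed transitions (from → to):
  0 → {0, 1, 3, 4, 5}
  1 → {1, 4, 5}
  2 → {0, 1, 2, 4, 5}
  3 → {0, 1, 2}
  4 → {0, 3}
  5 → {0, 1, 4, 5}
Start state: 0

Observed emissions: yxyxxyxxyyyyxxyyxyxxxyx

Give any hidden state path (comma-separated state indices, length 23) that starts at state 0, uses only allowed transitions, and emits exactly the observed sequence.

0,3,0,5,5,1,4,3,0,0,0,0,4,3,1,1,5,1,5,5,5,0,3

  pos 0: y in {0,1,2}, choose 0; start
  pos 1: x in {3,4,5}, choose 3; 0->3 ok
  pos 2: y in {0,1,2}, choose 0; 3->0 ok
  pos 3: x in {3,4,5}, choose 5; 0->5 ok
  pos 4: x in {3,4,5}, choose 5; 5->5 ok
  pos 5: y in {0,1,2}, choose 1; 5->1 ok
  pos 6: x in {3,4,5}, choose 4; 1->4 ok
  pos 7: x in {3,4,5}, choose 3; 4->3 ok
  pos 8: y in {0,1,2}, choose 0; 3->0 ok
  pos 9: y in {0,1,2}, choose 0; 0->0 ok
  pos 10: y in {0,1,2}, choose 0; 0->0 ok
  pos 11: y in {0,1,2}, choose 0; 0->0 ok
  pos 12: x in {3,4,5}, choose 4; 0->4 ok
  pos 13: x in {3,4,5}, choose 3; 4->3 ok
  pos 14: y in {0,1,2}, choose 1; 3->1 ok
  pos 15: y in {0,1,2}, choose 1; 1->1 ok
  pos 16: x in {3,4,5}, choose 5; 1->5 ok
  pos 17: y in {0,1,2}, choose 1; 5->1 ok
  pos 18: x in {3,4,5}, choose 5; 1->5 ok
  pos 19: x in {3,4,5}, choose 5; 5->5 ok
  pos 20: x in {3,4,5}, choose 5; 5->5 ok
  pos 21: y in {0,1,2}, choose 0; 5->0 ok
  pos 22: x in {3,4,5}, choose 3; 0->3 ok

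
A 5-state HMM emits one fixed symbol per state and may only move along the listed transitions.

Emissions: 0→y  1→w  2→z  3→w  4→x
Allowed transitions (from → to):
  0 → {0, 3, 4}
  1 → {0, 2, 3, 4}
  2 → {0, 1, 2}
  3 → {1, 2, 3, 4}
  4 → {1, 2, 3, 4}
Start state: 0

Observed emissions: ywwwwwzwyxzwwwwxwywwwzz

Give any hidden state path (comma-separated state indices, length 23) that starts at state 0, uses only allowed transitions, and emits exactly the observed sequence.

0,3,1,3,3,1,2,1,0,4,2,1,3,1,3,4,1,0,3,3,3,2,2

  t0 'y' -> {0}, take 0 (start)
  t1 'w' -> {1,3}, take 3 (0->3 ok)
  t2 'w' -> {1,3}, take 1 (3->1 ok)
  t3 'w' -> {1,3}, take 3 (1->3 ok)
  t4 'w' -> {1,3}, take 3 (3->3 ok)
  t5 'w' -> {1,3}, take 1 (3->1 ok)
  t6 'z' -> {2}, take 2 (1->2 ok)
  t7 'w' -> {1,3}, take 1 (2->1 ok)
  t8 'y' -> {0}, take 0 (1->0 ok)
  t9 'x' -> {4}, take 4 (0->4 ok)
  t10 'z' -> {2}, take 2 (4->2 ok)
  t11 'w' -> {1,3}, take 1 (2->1 ok)
  t12 'w' -> {1,3}, take 3 (1->3 ok)
  t13 'w' -> {1,3}, take 1 (3->1 ok)
  t14 'w' -> {1,3}, take 3 (1->3 ok)
  t15 'x' -> {4}, take 4 (3->4 ok)
  t16 'w' -> {1,3}, take 1 (4->1 ok)
  t17 'y' -> {0}, take 0 (1->0 ok)
  t18 'w' -> {1,3}, take 3 (0->3 ok)
  t19 'w' -> {1,3}, take 3 (3->3 ok)
  t20 'w' -> {1,3}, take 3 (3->3 ok)
  t21 'z' -> {2}, take 2 (3->2 ok)
  t22 'z' -> {2}, take 2 (2->2 ok)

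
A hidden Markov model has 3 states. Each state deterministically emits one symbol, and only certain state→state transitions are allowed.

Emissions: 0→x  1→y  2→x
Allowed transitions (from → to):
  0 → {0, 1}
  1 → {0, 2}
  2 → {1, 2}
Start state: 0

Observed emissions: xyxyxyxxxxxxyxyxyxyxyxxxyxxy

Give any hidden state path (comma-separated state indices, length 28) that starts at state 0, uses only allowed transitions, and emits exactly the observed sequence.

  [0] x  {0,2}  => 0  start
  [1] y  {1}  => 1  0->1 ok
  [2] x  {0,2}  => 0  1->0 ok
  [3] y  {1}  => 1  0->1 ok
  [4] x  {0,2}  => 2  1->2 ok
  [5] y  {1}  => 1  2->1 ok
  [6] x  {0,2}  => 0  1->0 ok
  [7] x  {0,2}  => 0  0->0 ok
  [8] x  {0,2}  => 0  0->0 ok
  [9] x  {0,2}  => 0  0->0 ok
  [10] x  {0,2}  => 0  0->0 ok
  [11] x  {0,2}  => 0  0->0 ok
  [12] y  {1}  => 1  0->1 ok
  [13] x  {0,2}  => 0  1->0 ok
  [14] y  {1}  => 1  0->1 ok
  [15] x  {0,2}  => 0  1->0 ok
  [16] y  {1}  => 1  0->1 ok
  [17] x  {0,2}  => 2  1->2 ok
  [18] y  {1}  => 1  2->1 ok
  [19] x  {0,2}  => 0  1->0 ok
  [20] y  {1}  => 1  0->1 ok
  [21] x  {0,2}  => 0  1->0 ok
  [22] x  {0,2}  => 0  0->0 ok
  [23] x  {0,2}  => 0  0->0 ok
  [24] y  {1}  => 1  0->1 ok
  [25] x  {0,2}  => 2  1->2 ok
  [26] x  {0,2}  => 2  2->2 ok
  [27] y  {1}  => 1  2->1 ok

0,1,0,1,2,1,0,0,0,0,0,0,1,0,1,0,1,2,1,0,1,0,0,0,1,2,2,1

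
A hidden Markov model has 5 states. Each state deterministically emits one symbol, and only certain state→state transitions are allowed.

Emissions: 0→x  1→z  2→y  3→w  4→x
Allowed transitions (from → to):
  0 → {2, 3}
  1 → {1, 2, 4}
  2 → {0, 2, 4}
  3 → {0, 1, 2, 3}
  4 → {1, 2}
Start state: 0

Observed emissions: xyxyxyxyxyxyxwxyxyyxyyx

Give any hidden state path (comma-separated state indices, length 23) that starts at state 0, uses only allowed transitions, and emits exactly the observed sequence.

  pos 0: x in {0,4}, choose 0; start
  pos 1: y in {2}, choose 2; 0->2 ok
  pos 2: x in {0,4}, choose 4; 2->4 ok
  pos 3: y in {2}, choose 2; 4->2 ok
  pos 4: x in {0,4}, choose 4; 2->4 ok
  pos 5: y in {2}, choose 2; 4->2 ok
  pos 6: x in {0,4}, choose 0; 2->0 ok
  pos 7: y in {2}, choose 2; 0->2 ok
  pos 8: x in {0,4}, choose 0; 2->0 ok
  pos 9: y in {2}, choose 2; 0->2 ok
  pos 10: x in {0,4}, choose 0; 2->0 ok
  pos 11: y in {2}, choose 2; 0->2 ok
  pos 12: x in {0,4}, choose 0; 2->0 ok
  pos 13: w in {3}, choose 3; 0->3 ok
  pos 14: x in {0,4}, choose 0; 3->0 ok
  pos 15: y in {2}, choose 2; 0->2 ok
  pos 16: x in {0,4}, choose 0; 2->0 ok
  pos 17: y in {2}, choose 2; 0->2 ok
  pos 18: y in {2}, choose 2; 2->2 ok
  pos 19: x in {0,4}, choose 4; 2->4 ok
  pos 20: y in {2}, choose 2; 4->2 ok
  pos 21: y in {2}, choose 2; 2->2 ok
  pos 22: x in {0,4}, choose 4; 2->4 ok

0,2,4,2,4,2,0,2,0,2,0,2,0,3,0,2,0,2,2,4,2,2,4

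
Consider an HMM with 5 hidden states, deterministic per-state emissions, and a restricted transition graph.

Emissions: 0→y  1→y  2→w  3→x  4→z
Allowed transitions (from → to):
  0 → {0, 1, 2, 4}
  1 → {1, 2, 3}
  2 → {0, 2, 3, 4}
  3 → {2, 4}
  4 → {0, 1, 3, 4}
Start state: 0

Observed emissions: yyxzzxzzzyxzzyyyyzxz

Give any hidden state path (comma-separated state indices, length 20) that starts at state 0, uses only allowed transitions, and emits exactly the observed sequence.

  pos 0: y in {0,1}, choose 0; start
  pos 1: y in {0,1}, choose 1; 0->1 ok
  pos 2: x in {3}, choose 3; 1->3 ok
  pos 3: z in {4}, choose 4; 3->4 ok
  pos 4: z in {4}, choose 4; 4->4 ok
  pos 5: x in {3}, choose 3; 4->3 ok
  pos 6: z in {4}, choose 4; 3->4 ok
  pos 7: z in {4}, choose 4; 4->4 ok
  pos 8: z in {4}, choose 4; 4->4 ok
  pos 9: y in {0,1}, choose 1; 4->1 ok
  pos 10: x in {3}, choose 3; 1->3 ok
  pos 11: z in {4}, choose 4; 3->4 ok
  pos 12: z in {4}, choose 4; 4->4 ok
  pos 13: y in {0,1}, choose 0; 4->0 ok
  pos 14: y in {0,1}, choose 0; 0->0 ok
  pos 15: y in {0,1}, choose 0; 0->0 ok
  pos 16: y in {0,1}, choose 0; 0->0 ok
  pos 17: z in {4}, choose 4; 0->4 ok
  pos 18: x in {3}, choose 3; 4->3 ok
  pos 19: z in {4}, choose 4; 3->4 ok

0,1,3,4,4,3,4,4,4,1,3,4,4,0,0,0,0,4,3,4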